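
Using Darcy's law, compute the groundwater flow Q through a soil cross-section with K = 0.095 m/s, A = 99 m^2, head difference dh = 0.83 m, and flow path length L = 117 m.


Darcy's law: Q = K * A * i, where i = dh/L.
Hydraulic gradient i = 0.83 / 117 = 0.007094.
Q = 0.095 * 99 * 0.007094
  = 0.0667 m^3/s.

0.0667


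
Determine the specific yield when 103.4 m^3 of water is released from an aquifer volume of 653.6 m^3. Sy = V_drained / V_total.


Specific yield Sy = Volume drained / Total volume.
Sy = 103.4 / 653.6
   = 0.1582.

0.1582


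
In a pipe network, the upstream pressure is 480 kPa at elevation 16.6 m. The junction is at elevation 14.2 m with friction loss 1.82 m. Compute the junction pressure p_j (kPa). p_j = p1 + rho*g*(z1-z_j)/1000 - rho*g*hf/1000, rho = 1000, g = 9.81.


Junction pressure: p_j = p1 + rho*g*(z1 - z_j)/1000 - rho*g*hf/1000.
Elevation term = 1000*9.81*(16.6 - 14.2)/1000 = 23.544 kPa.
Friction term = 1000*9.81*1.82/1000 = 17.854 kPa.
p_j = 480 + 23.544 - 17.854 = 485.69 kPa.

485.69


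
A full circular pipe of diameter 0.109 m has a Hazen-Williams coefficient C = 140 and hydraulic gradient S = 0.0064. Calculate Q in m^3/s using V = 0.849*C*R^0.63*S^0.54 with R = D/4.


For a full circular pipe, R = D/4 = 0.109/4 = 0.0272 m.
V = 0.849 * 140 * 0.0272^0.63 * 0.0064^0.54
  = 0.849 * 140 * 0.103343 * 0.065364
  = 0.8029 m/s.
Pipe area A = pi*D^2/4 = pi*0.109^2/4 = 0.0093 m^2.
Q = A * V = 0.0093 * 0.8029 = 0.0075 m^3/s.

0.0075


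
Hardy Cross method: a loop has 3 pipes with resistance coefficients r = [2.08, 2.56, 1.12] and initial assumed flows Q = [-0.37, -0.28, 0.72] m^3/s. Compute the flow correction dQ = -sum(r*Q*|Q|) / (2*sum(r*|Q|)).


Numerator terms (r*Q*|Q|): 2.08*-0.37*|-0.37| = -0.2848; 2.56*-0.28*|-0.28| = -0.2007; 1.12*0.72*|0.72| = 0.5806.
Sum of numerator = 0.0952.
Denominator terms (r*|Q|): 2.08*|-0.37| = 0.7696; 2.56*|-0.28| = 0.7168; 1.12*|0.72| = 0.8064.
2 * sum of denominator = 2 * 2.2928 = 4.5856.
dQ = -0.0952 / 4.5856 = -0.0208 m^3/s.

-0.0208


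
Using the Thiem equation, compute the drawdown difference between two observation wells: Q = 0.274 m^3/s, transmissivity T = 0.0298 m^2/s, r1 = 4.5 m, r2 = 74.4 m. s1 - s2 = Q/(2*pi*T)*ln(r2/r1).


Thiem equation: s1 - s2 = Q/(2*pi*T) * ln(r2/r1).
ln(r2/r1) = ln(74.4/4.5) = 2.8054.
Q/(2*pi*T) = 0.274 / (2*pi*0.0298) = 0.274 / 0.1872 = 1.4634.
s1 - s2 = 1.4634 * 2.8054 = 4.1053 m.

4.1053


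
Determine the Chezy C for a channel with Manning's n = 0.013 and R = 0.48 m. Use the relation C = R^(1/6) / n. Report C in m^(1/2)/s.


The Chezy coefficient relates to Manning's n through C = R^(1/6) / n.
R^(1/6) = 0.48^(1/6) = 0.884858.
C = 0.884858 / 0.013 = 68.07 m^(1/2)/s.

68.07


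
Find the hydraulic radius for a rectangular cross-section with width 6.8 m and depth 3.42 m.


For a rectangular section:
Flow area A = b * y = 6.8 * 3.42 = 23.26 m^2.
Wetted perimeter P = b + 2y = 6.8 + 2*3.42 = 13.64 m.
Hydraulic radius R = A/P = 23.26 / 13.64 = 1.705 m.

1.705


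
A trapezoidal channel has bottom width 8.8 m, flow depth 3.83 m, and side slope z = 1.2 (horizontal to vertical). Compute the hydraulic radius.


For a trapezoidal section with side slope z:
A = (b + z*y)*y = (8.8 + 1.2*3.83)*3.83 = 51.307 m^2.
P = b + 2*y*sqrt(1 + z^2) = 8.8 + 2*3.83*sqrt(1 + 1.2^2) = 20.765 m.
R = A/P = 51.307 / 20.765 = 2.4708 m.

2.4708


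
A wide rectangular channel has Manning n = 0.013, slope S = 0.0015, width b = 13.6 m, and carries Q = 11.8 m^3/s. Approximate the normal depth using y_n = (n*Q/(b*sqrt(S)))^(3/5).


We use the wide-channel approximation y_n = (n*Q/(b*sqrt(S)))^(3/5).
sqrt(S) = sqrt(0.0015) = 0.03873.
Numerator: n*Q = 0.013 * 11.8 = 0.1534.
Denominator: b*sqrt(S) = 13.6 * 0.03873 = 0.526728.
arg = 0.2912.
y_n = 0.2912^(3/5) = 0.477 m.

0.477


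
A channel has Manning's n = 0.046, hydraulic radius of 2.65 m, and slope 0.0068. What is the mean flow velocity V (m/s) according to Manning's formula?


Manning's equation gives V = (1/n) * R^(2/3) * S^(1/2).
First, compute R^(2/3) = 2.65^(2/3) = 1.915.
Next, S^(1/2) = 0.0068^(1/2) = 0.082462.
Then 1/n = 1/0.046 = 21.74.
V = 21.74 * 1.915 * 0.082462 = 3.4329 m/s.

3.4329


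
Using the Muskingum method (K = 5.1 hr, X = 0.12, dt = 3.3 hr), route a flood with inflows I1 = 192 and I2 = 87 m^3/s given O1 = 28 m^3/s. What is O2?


Muskingum coefficients:
denom = 2*K*(1-X) + dt = 2*5.1*(1-0.12) + 3.3 = 12.276.
C0 = (dt - 2*K*X)/denom = (3.3 - 2*5.1*0.12)/12.276 = 0.1691.
C1 = (dt + 2*K*X)/denom = (3.3 + 2*5.1*0.12)/12.276 = 0.3685.
C2 = (2*K*(1-X) - dt)/denom = 0.4624.
O2 = C0*I2 + C1*I1 + C2*O1
   = 0.1691*87 + 0.3685*192 + 0.4624*28
   = 98.42 m^3/s.

98.42


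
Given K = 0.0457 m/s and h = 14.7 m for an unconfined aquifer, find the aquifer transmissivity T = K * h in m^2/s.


Transmissivity is defined as T = K * h.
T = 0.0457 * 14.7
  = 0.6718 m^2/s.

0.6718


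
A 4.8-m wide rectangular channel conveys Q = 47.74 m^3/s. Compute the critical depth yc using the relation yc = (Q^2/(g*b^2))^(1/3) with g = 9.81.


Using yc = (Q^2 / (g * b^2))^(1/3):
Q^2 = 47.74^2 = 2279.11.
g * b^2 = 9.81 * 4.8^2 = 9.81 * 23.04 = 226.02.
Q^2 / (g*b^2) = 2279.11 / 226.02 = 10.0837.
yc = 10.0837^(1/3) = 2.1604 m.

2.1604


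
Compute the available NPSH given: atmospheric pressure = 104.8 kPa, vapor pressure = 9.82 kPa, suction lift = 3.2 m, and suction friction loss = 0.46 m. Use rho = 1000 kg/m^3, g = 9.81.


NPSHa = p_atm/(rho*g) - z_s - hf_s - p_vap/(rho*g).
p_atm/(rho*g) = 104.8*1000 / (1000*9.81) = 10.683 m.
p_vap/(rho*g) = 9.82*1000 / (1000*9.81) = 1.001 m.
NPSHa = 10.683 - 3.2 - 0.46 - 1.001
      = 6.02 m.

6.02


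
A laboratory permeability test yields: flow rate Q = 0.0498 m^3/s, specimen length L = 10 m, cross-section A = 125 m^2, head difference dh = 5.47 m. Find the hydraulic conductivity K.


From K = Q*L / (A*dh):
Numerator: Q*L = 0.0498 * 10 = 0.498.
Denominator: A*dh = 125 * 5.47 = 683.75.
K = 0.498 / 683.75 = 0.000728 m/s.

0.000728


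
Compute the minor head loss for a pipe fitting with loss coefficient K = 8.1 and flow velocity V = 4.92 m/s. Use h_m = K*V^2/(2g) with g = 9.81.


Minor loss formula: h_m = K * V^2/(2g).
V^2 = 4.92^2 = 24.2064.
V^2/(2g) = 24.2064 / 19.62 = 1.2338 m.
h_m = 8.1 * 1.2338 = 9.9935 m.

9.9935


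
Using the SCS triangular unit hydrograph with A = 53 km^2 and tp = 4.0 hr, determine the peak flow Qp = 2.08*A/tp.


SCS formula: Qp = 2.08 * A / tp.
Qp = 2.08 * 53 / 4.0
   = 110.24 / 4.0
   = 27.56 m^3/s per cm.

27.56


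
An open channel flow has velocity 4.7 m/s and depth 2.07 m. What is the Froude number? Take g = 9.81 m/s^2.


The Froude number is defined as Fr = V / sqrt(g*y).
g*y = 9.81 * 2.07 = 20.3067.
sqrt(g*y) = sqrt(20.3067) = 4.5063.
Fr = 4.7 / 4.5063 = 1.043.

1.043


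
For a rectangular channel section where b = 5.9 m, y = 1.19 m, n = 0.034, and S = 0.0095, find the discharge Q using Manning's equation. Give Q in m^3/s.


For a rectangular channel, the cross-sectional area A = b * y = 5.9 * 1.19 = 7.02 m^2.
The wetted perimeter P = b + 2y = 5.9 + 2*1.19 = 8.28 m.
Hydraulic radius R = A/P = 7.02/8.28 = 0.8479 m.
Velocity V = (1/n)*R^(2/3)*S^(1/2) = (1/0.034)*0.8479^(2/3)*0.0095^(1/2) = 2.5682 m/s.
Discharge Q = A * V = 7.02 * 2.5682 = 18.031 m^3/s.

18.031


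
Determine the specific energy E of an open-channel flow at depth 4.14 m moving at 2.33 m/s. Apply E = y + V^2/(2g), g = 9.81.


Specific energy E = y + V^2/(2g).
Velocity head = V^2/(2g) = 2.33^2 / (2*9.81) = 5.4289 / 19.62 = 0.2767 m.
E = 4.14 + 0.2767 = 4.4167 m.

4.4167


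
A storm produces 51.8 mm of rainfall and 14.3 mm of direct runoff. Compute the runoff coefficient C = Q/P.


The runoff coefficient C = runoff depth / rainfall depth.
C = 14.3 / 51.8
  = 0.2761.

0.2761


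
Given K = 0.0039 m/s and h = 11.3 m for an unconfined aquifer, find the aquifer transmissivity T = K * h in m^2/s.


Transmissivity is defined as T = K * h.
T = 0.0039 * 11.3
  = 0.0441 m^2/s.

0.0441


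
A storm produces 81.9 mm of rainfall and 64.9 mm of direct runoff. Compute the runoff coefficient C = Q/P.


The runoff coefficient C = runoff depth / rainfall depth.
C = 64.9 / 81.9
  = 0.7924.

0.7924


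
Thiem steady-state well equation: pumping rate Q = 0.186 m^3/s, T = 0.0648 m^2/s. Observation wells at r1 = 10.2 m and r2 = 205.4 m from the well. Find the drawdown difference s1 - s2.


Thiem equation: s1 - s2 = Q/(2*pi*T) * ln(r2/r1).
ln(r2/r1) = ln(205.4/10.2) = 3.0026.
Q/(2*pi*T) = 0.186 / (2*pi*0.0648) = 0.186 / 0.4072 = 0.4568.
s1 - s2 = 0.4568 * 3.0026 = 1.3717 m.

1.3717


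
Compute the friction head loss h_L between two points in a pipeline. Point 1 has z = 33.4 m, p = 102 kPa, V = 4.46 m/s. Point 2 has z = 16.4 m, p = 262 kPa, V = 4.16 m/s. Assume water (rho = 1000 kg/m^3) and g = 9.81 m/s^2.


Total head at each section: H = z + p/(rho*g) + V^2/(2g).
H1 = 33.4 + 102*1000/(1000*9.81) + 4.46^2/(2*9.81)
   = 33.4 + 10.398 + 1.0138
   = 44.811 m.
H2 = 16.4 + 262*1000/(1000*9.81) + 4.16^2/(2*9.81)
   = 16.4 + 26.707 + 0.882
   = 43.989 m.
h_L = H1 - H2 = 44.811 - 43.989 = 0.822 m.

0.822


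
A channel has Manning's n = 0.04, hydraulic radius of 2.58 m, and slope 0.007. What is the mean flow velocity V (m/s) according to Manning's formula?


Manning's equation gives V = (1/n) * R^(2/3) * S^(1/2).
First, compute R^(2/3) = 2.58^(2/3) = 1.8811.
Next, S^(1/2) = 0.007^(1/2) = 0.083666.
Then 1/n = 1/0.04 = 25.0.
V = 25.0 * 1.8811 * 0.083666 = 3.9346 m/s.

3.9346


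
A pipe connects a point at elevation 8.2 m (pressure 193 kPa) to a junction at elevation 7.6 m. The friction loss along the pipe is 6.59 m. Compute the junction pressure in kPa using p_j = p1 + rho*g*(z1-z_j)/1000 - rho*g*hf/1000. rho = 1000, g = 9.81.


Junction pressure: p_j = p1 + rho*g*(z1 - z_j)/1000 - rho*g*hf/1000.
Elevation term = 1000*9.81*(8.2 - 7.6)/1000 = 5.886 kPa.
Friction term = 1000*9.81*6.59/1000 = 64.648 kPa.
p_j = 193 + 5.886 - 64.648 = 134.24 kPa.

134.24


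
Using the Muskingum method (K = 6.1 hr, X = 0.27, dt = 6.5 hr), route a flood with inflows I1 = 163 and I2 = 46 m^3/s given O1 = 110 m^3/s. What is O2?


Muskingum coefficients:
denom = 2*K*(1-X) + dt = 2*6.1*(1-0.27) + 6.5 = 15.406.
C0 = (dt - 2*K*X)/denom = (6.5 - 2*6.1*0.27)/15.406 = 0.2081.
C1 = (dt + 2*K*X)/denom = (6.5 + 2*6.1*0.27)/15.406 = 0.6357.
C2 = (2*K*(1-X) - dt)/denom = 0.1562.
O2 = C0*I2 + C1*I1 + C2*O1
   = 0.2081*46 + 0.6357*163 + 0.1562*110
   = 130.38 m^3/s.

130.38


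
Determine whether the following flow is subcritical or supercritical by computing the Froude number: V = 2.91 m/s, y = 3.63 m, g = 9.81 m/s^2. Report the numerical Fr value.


The Froude number is defined as Fr = V / sqrt(g*y).
g*y = 9.81 * 3.63 = 35.6103.
sqrt(g*y) = sqrt(35.6103) = 5.9674.
Fr = 2.91 / 5.9674 = 0.4876.
Since Fr < 1, the flow is subcritical.

0.4876


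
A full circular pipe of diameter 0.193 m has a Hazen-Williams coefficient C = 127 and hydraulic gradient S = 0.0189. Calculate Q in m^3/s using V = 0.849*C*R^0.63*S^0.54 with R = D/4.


For a full circular pipe, R = D/4 = 0.193/4 = 0.0483 m.
V = 0.849 * 127 * 0.0483^0.63 * 0.0189^0.54
  = 0.849 * 127 * 0.148116 * 0.117298
  = 1.8733 m/s.
Pipe area A = pi*D^2/4 = pi*0.193^2/4 = 0.0293 m^2.
Q = A * V = 0.0293 * 1.8733 = 0.0548 m^3/s.

0.0548


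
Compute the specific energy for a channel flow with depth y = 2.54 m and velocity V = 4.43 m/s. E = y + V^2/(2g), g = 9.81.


Specific energy E = y + V^2/(2g).
Velocity head = V^2/(2g) = 4.43^2 / (2*9.81) = 19.6249 / 19.62 = 1.0002 m.
E = 2.54 + 1.0002 = 3.5402 m.

3.5402


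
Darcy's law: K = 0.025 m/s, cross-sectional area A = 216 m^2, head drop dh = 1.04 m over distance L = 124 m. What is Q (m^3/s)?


Darcy's law: Q = K * A * i, where i = dh/L.
Hydraulic gradient i = 1.04 / 124 = 0.008387.
Q = 0.025 * 216 * 0.008387
  = 0.0453 m^3/s.

0.0453


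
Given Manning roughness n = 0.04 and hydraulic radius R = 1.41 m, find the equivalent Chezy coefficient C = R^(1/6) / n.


The Chezy coefficient relates to Manning's n through C = R^(1/6) / n.
R^(1/6) = 1.41^(1/6) = 1.058936.
C = 1.058936 / 0.04 = 26.47 m^(1/2)/s.

26.47


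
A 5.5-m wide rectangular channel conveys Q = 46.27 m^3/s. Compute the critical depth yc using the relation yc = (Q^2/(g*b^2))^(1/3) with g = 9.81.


Using yc = (Q^2 / (g * b^2))^(1/3):
Q^2 = 46.27^2 = 2140.91.
g * b^2 = 9.81 * 5.5^2 = 9.81 * 30.25 = 296.75.
Q^2 / (g*b^2) = 2140.91 / 296.75 = 7.2145.
yc = 7.2145^(1/3) = 1.9323 m.

1.9323


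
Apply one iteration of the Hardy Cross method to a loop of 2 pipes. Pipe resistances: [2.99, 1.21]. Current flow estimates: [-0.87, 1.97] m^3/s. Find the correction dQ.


Numerator terms (r*Q*|Q|): 2.99*-0.87*|-0.87| = -2.2631; 1.21*1.97*|1.97| = 4.6959.
Sum of numerator = 2.4328.
Denominator terms (r*|Q|): 2.99*|-0.87| = 2.6013; 1.21*|1.97| = 2.3837.
2 * sum of denominator = 2 * 4.985 = 9.97.
dQ = -2.4328 / 9.97 = -0.244 m^3/s.

-0.244


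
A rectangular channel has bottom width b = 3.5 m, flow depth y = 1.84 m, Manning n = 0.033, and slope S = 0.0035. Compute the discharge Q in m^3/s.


For a rectangular channel, the cross-sectional area A = b * y = 3.5 * 1.84 = 6.44 m^2.
The wetted perimeter P = b + 2y = 3.5 + 2*1.84 = 7.18 m.
Hydraulic radius R = A/P = 6.44/7.18 = 0.8969 m.
Velocity V = (1/n)*R^(2/3)*S^(1/2) = (1/0.033)*0.8969^(2/3)*0.0035^(1/2) = 1.6674 m/s.
Discharge Q = A * V = 6.44 * 1.6674 = 10.738 m^3/s.

10.738


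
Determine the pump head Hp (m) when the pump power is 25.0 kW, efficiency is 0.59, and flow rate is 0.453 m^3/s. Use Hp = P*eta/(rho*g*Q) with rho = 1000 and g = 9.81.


Pump head formula: Hp = P * eta / (rho * g * Q).
Numerator: P * eta = 25.0 * 1000 * 0.59 = 14750.0 W.
Denominator: rho * g * Q = 1000 * 9.81 * 0.453 = 4443.93.
Hp = 14750.0 / 4443.93 = 3.32 m.

3.32


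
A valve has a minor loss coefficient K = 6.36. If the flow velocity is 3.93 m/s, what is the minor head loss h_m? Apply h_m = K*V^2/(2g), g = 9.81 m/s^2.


Minor loss formula: h_m = K * V^2/(2g).
V^2 = 3.93^2 = 15.4449.
V^2/(2g) = 15.4449 / 19.62 = 0.7872 m.
h_m = 6.36 * 0.7872 = 5.0066 m.

5.0066


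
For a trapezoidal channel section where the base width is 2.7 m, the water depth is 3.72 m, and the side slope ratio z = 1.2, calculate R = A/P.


For a trapezoidal section with side slope z:
A = (b + z*y)*y = (2.7 + 1.2*3.72)*3.72 = 26.65 m^2.
P = b + 2*y*sqrt(1 + z^2) = 2.7 + 2*3.72*sqrt(1 + 1.2^2) = 14.322 m.
R = A/P = 26.65 / 14.322 = 1.8608 m.

1.8608


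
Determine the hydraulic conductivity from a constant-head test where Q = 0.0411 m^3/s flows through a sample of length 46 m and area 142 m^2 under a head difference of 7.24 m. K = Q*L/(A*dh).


From K = Q*L / (A*dh):
Numerator: Q*L = 0.0411 * 46 = 1.8906.
Denominator: A*dh = 142 * 7.24 = 1028.08.
K = 1.8906 / 1028.08 = 0.001839 m/s.

0.001839


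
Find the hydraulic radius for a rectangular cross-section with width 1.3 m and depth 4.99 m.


For a rectangular section:
Flow area A = b * y = 1.3 * 4.99 = 6.49 m^2.
Wetted perimeter P = b + 2y = 1.3 + 2*4.99 = 11.28 m.
Hydraulic radius R = A/P = 6.49 / 11.28 = 0.5751 m.

0.5751


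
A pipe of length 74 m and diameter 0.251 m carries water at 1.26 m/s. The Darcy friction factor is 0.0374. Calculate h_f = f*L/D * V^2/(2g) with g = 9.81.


Darcy-Weisbach equation: h_f = f * (L/D) * V^2/(2g).
f * L/D = 0.0374 * 74/0.251 = 11.0263.
V^2/(2g) = 1.26^2 / (2*9.81) = 1.5876 / 19.62 = 0.0809 m.
h_f = 11.0263 * 0.0809 = 0.892 m.

0.892


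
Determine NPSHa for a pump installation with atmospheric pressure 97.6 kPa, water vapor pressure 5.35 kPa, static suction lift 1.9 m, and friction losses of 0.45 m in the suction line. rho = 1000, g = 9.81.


NPSHa = p_atm/(rho*g) - z_s - hf_s - p_vap/(rho*g).
p_atm/(rho*g) = 97.6*1000 / (1000*9.81) = 9.949 m.
p_vap/(rho*g) = 5.35*1000 / (1000*9.81) = 0.545 m.
NPSHa = 9.949 - 1.9 - 0.45 - 0.545
      = 7.05 m.

7.05


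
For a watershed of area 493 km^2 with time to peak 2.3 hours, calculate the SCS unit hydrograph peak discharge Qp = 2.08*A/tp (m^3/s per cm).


SCS formula: Qp = 2.08 * A / tp.
Qp = 2.08 * 493 / 2.3
   = 1025.44 / 2.3
   = 445.84 m^3/s per cm.

445.84


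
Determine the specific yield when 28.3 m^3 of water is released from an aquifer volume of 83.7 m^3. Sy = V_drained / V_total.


Specific yield Sy = Volume drained / Total volume.
Sy = 28.3 / 83.7
   = 0.3381.

0.3381


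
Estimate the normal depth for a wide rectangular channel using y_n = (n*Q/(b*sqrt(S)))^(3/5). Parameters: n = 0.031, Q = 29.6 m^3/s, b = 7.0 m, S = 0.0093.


We use the wide-channel approximation y_n = (n*Q/(b*sqrt(S)))^(3/5).
sqrt(S) = sqrt(0.0093) = 0.096437.
Numerator: n*Q = 0.031 * 29.6 = 0.9176.
Denominator: b*sqrt(S) = 7.0 * 0.096437 = 0.675059.
arg = 1.3593.
y_n = 1.3593^(3/5) = 1.2022 m.

1.2022


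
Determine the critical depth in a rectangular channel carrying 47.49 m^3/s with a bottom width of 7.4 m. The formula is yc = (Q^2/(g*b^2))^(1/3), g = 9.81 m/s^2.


Using yc = (Q^2 / (g * b^2))^(1/3):
Q^2 = 47.49^2 = 2255.3.
g * b^2 = 9.81 * 7.4^2 = 9.81 * 54.76 = 537.2.
Q^2 / (g*b^2) = 2255.3 / 537.2 = 4.1983.
yc = 4.1983^(1/3) = 1.6132 m.

1.6132


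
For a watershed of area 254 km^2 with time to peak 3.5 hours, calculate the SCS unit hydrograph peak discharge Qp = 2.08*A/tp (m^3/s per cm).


SCS formula: Qp = 2.08 * A / tp.
Qp = 2.08 * 254 / 3.5
   = 528.32 / 3.5
   = 150.95 m^3/s per cm.

150.95


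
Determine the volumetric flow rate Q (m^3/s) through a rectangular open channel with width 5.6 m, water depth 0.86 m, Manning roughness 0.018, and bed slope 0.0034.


For a rectangular channel, the cross-sectional area A = b * y = 5.6 * 0.86 = 4.82 m^2.
The wetted perimeter P = b + 2y = 5.6 + 2*0.86 = 7.32 m.
Hydraulic radius R = A/P = 4.82/7.32 = 0.6579 m.
Velocity V = (1/n)*R^(2/3)*S^(1/2) = (1/0.018)*0.6579^(2/3)*0.0034^(1/2) = 2.4505 m/s.
Discharge Q = A * V = 4.82 * 2.4505 = 11.801 m^3/s.

11.801


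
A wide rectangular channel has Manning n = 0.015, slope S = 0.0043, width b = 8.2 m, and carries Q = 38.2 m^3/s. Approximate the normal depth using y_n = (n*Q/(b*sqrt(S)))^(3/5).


We use the wide-channel approximation y_n = (n*Q/(b*sqrt(S)))^(3/5).
sqrt(S) = sqrt(0.0043) = 0.065574.
Numerator: n*Q = 0.015 * 38.2 = 0.573.
Denominator: b*sqrt(S) = 8.2 * 0.065574 = 0.537707.
arg = 1.0656.
y_n = 1.0656^(3/5) = 1.0389 m.

1.0389


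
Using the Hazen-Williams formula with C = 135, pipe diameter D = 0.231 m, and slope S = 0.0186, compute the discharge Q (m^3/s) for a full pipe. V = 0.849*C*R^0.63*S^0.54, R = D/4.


For a full circular pipe, R = D/4 = 0.231/4 = 0.0578 m.
V = 0.849 * 135 * 0.0578^0.63 * 0.0186^0.54
  = 0.849 * 135 * 0.165874 * 0.116289
  = 2.2108 m/s.
Pipe area A = pi*D^2/4 = pi*0.231^2/4 = 0.0419 m^2.
Q = A * V = 0.0419 * 2.2108 = 0.0927 m^3/s.

0.0927


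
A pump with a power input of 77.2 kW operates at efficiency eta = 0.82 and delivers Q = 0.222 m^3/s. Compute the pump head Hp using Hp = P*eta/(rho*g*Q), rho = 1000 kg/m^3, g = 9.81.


Pump head formula: Hp = P * eta / (rho * g * Q).
Numerator: P * eta = 77.2 * 1000 * 0.82 = 63304.0 W.
Denominator: rho * g * Q = 1000 * 9.81 * 0.222 = 2177.82.
Hp = 63304.0 / 2177.82 = 29.07 m.

29.07


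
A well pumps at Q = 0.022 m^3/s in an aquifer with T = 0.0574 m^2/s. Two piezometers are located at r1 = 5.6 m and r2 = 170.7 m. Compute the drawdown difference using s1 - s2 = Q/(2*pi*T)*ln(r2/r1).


Thiem equation: s1 - s2 = Q/(2*pi*T) * ln(r2/r1).
ln(r2/r1) = ln(170.7/5.6) = 3.4171.
Q/(2*pi*T) = 0.022 / (2*pi*0.0574) = 0.022 / 0.3607 = 0.061.
s1 - s2 = 0.061 * 3.4171 = 0.2084 m.

0.2084


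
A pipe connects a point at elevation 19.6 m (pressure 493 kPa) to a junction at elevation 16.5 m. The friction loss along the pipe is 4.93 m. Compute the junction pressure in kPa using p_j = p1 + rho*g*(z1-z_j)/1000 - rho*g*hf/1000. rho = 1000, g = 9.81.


Junction pressure: p_j = p1 + rho*g*(z1 - z_j)/1000 - rho*g*hf/1000.
Elevation term = 1000*9.81*(19.6 - 16.5)/1000 = 30.411 kPa.
Friction term = 1000*9.81*4.93/1000 = 48.363 kPa.
p_j = 493 + 30.411 - 48.363 = 475.05 kPa.

475.05


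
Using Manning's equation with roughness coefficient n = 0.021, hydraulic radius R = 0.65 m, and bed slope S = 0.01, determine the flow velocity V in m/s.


Manning's equation gives V = (1/n) * R^(2/3) * S^(1/2).
First, compute R^(2/3) = 0.65^(2/3) = 0.7504.
Next, S^(1/2) = 0.01^(1/2) = 0.1.
Then 1/n = 1/0.021 = 47.62.
V = 47.62 * 0.7504 * 0.1 = 3.5732 m/s.

3.5732


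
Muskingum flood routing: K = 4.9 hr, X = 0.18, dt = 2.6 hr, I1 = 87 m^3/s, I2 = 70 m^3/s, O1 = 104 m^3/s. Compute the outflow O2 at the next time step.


Muskingum coefficients:
denom = 2*K*(1-X) + dt = 2*4.9*(1-0.18) + 2.6 = 10.636.
C0 = (dt - 2*K*X)/denom = (2.6 - 2*4.9*0.18)/10.636 = 0.0786.
C1 = (dt + 2*K*X)/denom = (2.6 + 2*4.9*0.18)/10.636 = 0.4103.
C2 = (2*K*(1-X) - dt)/denom = 0.5111.
O2 = C0*I2 + C1*I1 + C2*O1
   = 0.0786*70 + 0.4103*87 + 0.5111*104
   = 94.35 m^3/s.

94.35


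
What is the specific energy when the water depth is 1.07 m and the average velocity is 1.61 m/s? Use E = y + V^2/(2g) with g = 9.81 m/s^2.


Specific energy E = y + V^2/(2g).
Velocity head = V^2/(2g) = 1.61^2 / (2*9.81) = 2.5921 / 19.62 = 0.1321 m.
E = 1.07 + 0.1321 = 1.2021 m.

1.2021


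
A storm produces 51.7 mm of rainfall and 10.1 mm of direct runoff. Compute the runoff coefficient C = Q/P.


The runoff coefficient C = runoff depth / rainfall depth.
C = 10.1 / 51.7
  = 0.1954.

0.1954


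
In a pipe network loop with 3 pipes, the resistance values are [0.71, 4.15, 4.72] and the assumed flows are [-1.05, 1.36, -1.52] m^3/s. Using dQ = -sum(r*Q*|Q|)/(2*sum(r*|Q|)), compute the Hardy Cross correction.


Numerator terms (r*Q*|Q|): 0.71*-1.05*|-1.05| = -0.7828; 4.15*1.36*|1.36| = 7.6758; 4.72*-1.52*|-1.52| = -10.9051.
Sum of numerator = -4.012.
Denominator terms (r*|Q|): 0.71*|-1.05| = 0.7455; 4.15*|1.36| = 5.644; 4.72*|-1.52| = 7.1744.
2 * sum of denominator = 2 * 13.5639 = 27.1278.
dQ = --4.012 / 27.1278 = 0.1479 m^3/s.

0.1479


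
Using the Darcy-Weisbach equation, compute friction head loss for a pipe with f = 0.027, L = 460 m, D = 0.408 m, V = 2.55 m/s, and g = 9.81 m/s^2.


Darcy-Weisbach equation: h_f = f * (L/D) * V^2/(2g).
f * L/D = 0.027 * 460/0.408 = 30.4412.
V^2/(2g) = 2.55^2 / (2*9.81) = 6.5025 / 19.62 = 0.3314 m.
h_f = 30.4412 * 0.3314 = 10.089 m.

10.089


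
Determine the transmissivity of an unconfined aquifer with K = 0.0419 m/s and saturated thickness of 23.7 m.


Transmissivity is defined as T = K * h.
T = 0.0419 * 23.7
  = 0.993 m^2/s.

0.993


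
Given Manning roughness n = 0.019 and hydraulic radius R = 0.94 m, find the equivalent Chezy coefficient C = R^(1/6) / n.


The Chezy coefficient relates to Manning's n through C = R^(1/6) / n.
R^(1/6) = 0.94^(1/6) = 0.98974.
C = 0.98974 / 0.019 = 52.09 m^(1/2)/s.

52.09


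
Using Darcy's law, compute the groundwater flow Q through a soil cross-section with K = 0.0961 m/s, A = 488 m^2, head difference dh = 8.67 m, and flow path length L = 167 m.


Darcy's law: Q = K * A * i, where i = dh/L.
Hydraulic gradient i = 8.67 / 167 = 0.051916.
Q = 0.0961 * 488 * 0.051916
  = 2.4347 m^3/s.

2.4347


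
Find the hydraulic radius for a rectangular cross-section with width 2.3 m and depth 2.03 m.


For a rectangular section:
Flow area A = b * y = 2.3 * 2.03 = 4.67 m^2.
Wetted perimeter P = b + 2y = 2.3 + 2*2.03 = 6.36 m.
Hydraulic radius R = A/P = 4.67 / 6.36 = 0.7341 m.

0.7341


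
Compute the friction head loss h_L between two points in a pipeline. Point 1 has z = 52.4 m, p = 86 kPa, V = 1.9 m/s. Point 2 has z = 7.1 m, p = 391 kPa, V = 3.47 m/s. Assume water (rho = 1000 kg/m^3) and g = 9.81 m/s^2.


Total head at each section: H = z + p/(rho*g) + V^2/(2g).
H1 = 52.4 + 86*1000/(1000*9.81) + 1.9^2/(2*9.81)
   = 52.4 + 8.767 + 0.184
   = 61.351 m.
H2 = 7.1 + 391*1000/(1000*9.81) + 3.47^2/(2*9.81)
   = 7.1 + 39.857 + 0.6137
   = 47.571 m.
h_L = H1 - H2 = 61.351 - 47.571 = 13.78 m.

13.78


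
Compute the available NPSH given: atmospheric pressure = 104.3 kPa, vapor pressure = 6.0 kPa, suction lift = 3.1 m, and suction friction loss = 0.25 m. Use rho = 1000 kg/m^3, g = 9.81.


NPSHa = p_atm/(rho*g) - z_s - hf_s - p_vap/(rho*g).
p_atm/(rho*g) = 104.3*1000 / (1000*9.81) = 10.632 m.
p_vap/(rho*g) = 6.0*1000 / (1000*9.81) = 0.612 m.
NPSHa = 10.632 - 3.1 - 0.25 - 0.612
      = 6.67 m.

6.67


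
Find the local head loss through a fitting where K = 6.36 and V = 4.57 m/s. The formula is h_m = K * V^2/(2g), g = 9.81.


Minor loss formula: h_m = K * V^2/(2g).
V^2 = 4.57^2 = 20.8849.
V^2/(2g) = 20.8849 / 19.62 = 1.0645 m.
h_m = 6.36 * 1.0645 = 6.77 m.

6.77


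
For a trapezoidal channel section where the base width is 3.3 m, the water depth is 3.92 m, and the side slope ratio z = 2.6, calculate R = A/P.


For a trapezoidal section with side slope z:
A = (b + z*y)*y = (3.3 + 2.6*3.92)*3.92 = 52.889 m^2.
P = b + 2*y*sqrt(1 + z^2) = 3.3 + 2*3.92*sqrt(1 + 2.6^2) = 25.14 m.
R = A/P = 52.889 / 25.14 = 2.1038 m.

2.1038


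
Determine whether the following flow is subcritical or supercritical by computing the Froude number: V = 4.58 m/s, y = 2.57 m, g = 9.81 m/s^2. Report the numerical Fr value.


The Froude number is defined as Fr = V / sqrt(g*y).
g*y = 9.81 * 2.57 = 25.2117.
sqrt(g*y) = sqrt(25.2117) = 5.0211.
Fr = 4.58 / 5.0211 = 0.9121.
Since Fr < 1, the flow is subcritical.

0.9121


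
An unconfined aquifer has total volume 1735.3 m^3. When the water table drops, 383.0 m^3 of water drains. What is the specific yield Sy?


Specific yield Sy = Volume drained / Total volume.
Sy = 383.0 / 1735.3
   = 0.2207.

0.2207


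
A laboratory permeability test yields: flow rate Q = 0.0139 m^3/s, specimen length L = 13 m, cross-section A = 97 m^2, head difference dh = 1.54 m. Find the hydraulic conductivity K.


From K = Q*L / (A*dh):
Numerator: Q*L = 0.0139 * 13 = 0.1807.
Denominator: A*dh = 97 * 1.54 = 149.38.
K = 0.1807 / 149.38 = 0.00121 m/s.

0.00121


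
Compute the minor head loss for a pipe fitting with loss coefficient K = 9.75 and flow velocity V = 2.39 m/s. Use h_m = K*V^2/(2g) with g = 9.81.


Minor loss formula: h_m = K * V^2/(2g).
V^2 = 2.39^2 = 5.7121.
V^2/(2g) = 5.7121 / 19.62 = 0.2911 m.
h_m = 9.75 * 0.2911 = 2.8386 m.

2.8386


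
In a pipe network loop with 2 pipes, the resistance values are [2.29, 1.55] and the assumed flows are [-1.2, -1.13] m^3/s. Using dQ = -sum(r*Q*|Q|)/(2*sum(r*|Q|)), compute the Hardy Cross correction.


Numerator terms (r*Q*|Q|): 2.29*-1.2*|-1.2| = -3.2976; 1.55*-1.13*|-1.13| = -1.9792.
Sum of numerator = -5.2768.
Denominator terms (r*|Q|): 2.29*|-1.2| = 2.748; 1.55*|-1.13| = 1.7515.
2 * sum of denominator = 2 * 4.4995 = 8.999.
dQ = --5.2768 / 8.999 = 0.5864 m^3/s.

0.5864


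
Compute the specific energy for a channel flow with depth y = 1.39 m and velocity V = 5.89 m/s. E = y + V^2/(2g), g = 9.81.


Specific energy E = y + V^2/(2g).
Velocity head = V^2/(2g) = 5.89^2 / (2*9.81) = 34.6921 / 19.62 = 1.7682 m.
E = 1.39 + 1.7682 = 3.1582 m.

3.1582


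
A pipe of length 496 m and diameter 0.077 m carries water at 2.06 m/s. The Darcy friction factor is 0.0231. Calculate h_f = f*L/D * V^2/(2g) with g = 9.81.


Darcy-Weisbach equation: h_f = f * (L/D) * V^2/(2g).
f * L/D = 0.0231 * 496/0.077 = 148.8.
V^2/(2g) = 2.06^2 / (2*9.81) = 4.2436 / 19.62 = 0.2163 m.
h_f = 148.8 * 0.2163 = 32.184 m.

32.184


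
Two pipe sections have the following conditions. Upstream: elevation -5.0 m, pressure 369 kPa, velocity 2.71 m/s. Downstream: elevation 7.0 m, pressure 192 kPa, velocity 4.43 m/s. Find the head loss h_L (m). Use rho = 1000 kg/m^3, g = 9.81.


Total head at each section: H = z + p/(rho*g) + V^2/(2g).
H1 = -5.0 + 369*1000/(1000*9.81) + 2.71^2/(2*9.81)
   = -5.0 + 37.615 + 0.3743
   = 32.989 m.
H2 = 7.0 + 192*1000/(1000*9.81) + 4.43^2/(2*9.81)
   = 7.0 + 19.572 + 1.0002
   = 27.572 m.
h_L = H1 - H2 = 32.989 - 27.572 = 5.417 m.

5.417


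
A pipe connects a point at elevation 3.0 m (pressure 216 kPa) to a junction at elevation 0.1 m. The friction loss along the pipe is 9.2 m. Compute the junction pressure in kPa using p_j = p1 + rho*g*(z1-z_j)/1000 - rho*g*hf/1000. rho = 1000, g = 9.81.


Junction pressure: p_j = p1 + rho*g*(z1 - z_j)/1000 - rho*g*hf/1000.
Elevation term = 1000*9.81*(3.0 - 0.1)/1000 = 28.449 kPa.
Friction term = 1000*9.81*9.2/1000 = 90.252 kPa.
p_j = 216 + 28.449 - 90.252 = 154.2 kPa.

154.2


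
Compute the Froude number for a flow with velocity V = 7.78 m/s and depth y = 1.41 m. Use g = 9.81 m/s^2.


The Froude number is defined as Fr = V / sqrt(g*y).
g*y = 9.81 * 1.41 = 13.8321.
sqrt(g*y) = sqrt(13.8321) = 3.7192.
Fr = 7.78 / 3.7192 = 2.0919.

2.0919


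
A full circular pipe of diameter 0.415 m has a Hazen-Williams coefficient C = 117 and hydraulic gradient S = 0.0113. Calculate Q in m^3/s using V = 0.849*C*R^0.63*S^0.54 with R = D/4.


For a full circular pipe, R = D/4 = 0.415/4 = 0.1037 m.
V = 0.849 * 117 * 0.1037^0.63 * 0.0113^0.54
  = 0.849 * 117 * 0.239923 * 0.088851
  = 2.1175 m/s.
Pipe area A = pi*D^2/4 = pi*0.415^2/4 = 0.1353 m^2.
Q = A * V = 0.1353 * 2.1175 = 0.2864 m^3/s.

0.2864


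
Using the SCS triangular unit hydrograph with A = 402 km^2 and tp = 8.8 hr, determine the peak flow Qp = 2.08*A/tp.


SCS formula: Qp = 2.08 * A / tp.
Qp = 2.08 * 402 / 8.8
   = 836.16 / 8.8
   = 95.02 m^3/s per cm.

95.02


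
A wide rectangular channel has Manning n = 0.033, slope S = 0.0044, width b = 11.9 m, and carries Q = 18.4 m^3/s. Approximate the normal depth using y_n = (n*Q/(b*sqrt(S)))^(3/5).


We use the wide-channel approximation y_n = (n*Q/(b*sqrt(S)))^(3/5).
sqrt(S) = sqrt(0.0044) = 0.066332.
Numerator: n*Q = 0.033 * 18.4 = 0.6072.
Denominator: b*sqrt(S) = 11.9 * 0.066332 = 0.789351.
arg = 0.7692.
y_n = 0.7692^(3/5) = 0.8543 m.

0.8543


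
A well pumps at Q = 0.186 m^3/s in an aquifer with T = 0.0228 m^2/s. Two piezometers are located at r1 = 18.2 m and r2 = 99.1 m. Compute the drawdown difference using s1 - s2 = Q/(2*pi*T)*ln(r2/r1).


Thiem equation: s1 - s2 = Q/(2*pi*T) * ln(r2/r1).
ln(r2/r1) = ln(99.1/18.2) = 1.6947.
Q/(2*pi*T) = 0.186 / (2*pi*0.0228) = 0.186 / 0.1433 = 1.2984.
s1 - s2 = 1.2984 * 1.6947 = 2.2004 m.

2.2004


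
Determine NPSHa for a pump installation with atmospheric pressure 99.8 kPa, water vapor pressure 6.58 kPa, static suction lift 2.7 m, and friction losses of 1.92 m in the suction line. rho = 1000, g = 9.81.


NPSHa = p_atm/(rho*g) - z_s - hf_s - p_vap/(rho*g).
p_atm/(rho*g) = 99.8*1000 / (1000*9.81) = 10.173 m.
p_vap/(rho*g) = 6.58*1000 / (1000*9.81) = 0.671 m.
NPSHa = 10.173 - 2.7 - 1.92 - 0.671
      = 4.88 m.

4.88


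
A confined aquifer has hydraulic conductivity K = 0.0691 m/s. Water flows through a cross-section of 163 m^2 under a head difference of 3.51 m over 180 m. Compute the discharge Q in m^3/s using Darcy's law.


Darcy's law: Q = K * A * i, where i = dh/L.
Hydraulic gradient i = 3.51 / 180 = 0.0195.
Q = 0.0691 * 163 * 0.0195
  = 0.2196 m^3/s.

0.2196


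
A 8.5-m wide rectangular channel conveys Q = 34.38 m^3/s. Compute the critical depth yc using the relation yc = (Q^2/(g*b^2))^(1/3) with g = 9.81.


Using yc = (Q^2 / (g * b^2))^(1/3):
Q^2 = 34.38^2 = 1181.98.
g * b^2 = 9.81 * 8.5^2 = 9.81 * 72.25 = 708.77.
Q^2 / (g*b^2) = 1181.98 / 708.77 = 1.6676.
yc = 1.6676^(1/3) = 1.1859 m.

1.1859


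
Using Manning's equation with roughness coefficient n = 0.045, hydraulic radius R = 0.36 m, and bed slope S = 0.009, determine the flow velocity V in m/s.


Manning's equation gives V = (1/n) * R^(2/3) * S^(1/2).
First, compute R^(2/3) = 0.36^(2/3) = 0.5061.
Next, S^(1/2) = 0.009^(1/2) = 0.094868.
Then 1/n = 1/0.045 = 22.22.
V = 22.22 * 0.5061 * 0.094868 = 1.0669 m/s.

1.0669


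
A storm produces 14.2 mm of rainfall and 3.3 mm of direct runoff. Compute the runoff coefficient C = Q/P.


The runoff coefficient C = runoff depth / rainfall depth.
C = 3.3 / 14.2
  = 0.2324.

0.2324


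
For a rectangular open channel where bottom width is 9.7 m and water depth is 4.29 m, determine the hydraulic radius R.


For a rectangular section:
Flow area A = b * y = 9.7 * 4.29 = 41.61 m^2.
Wetted perimeter P = b + 2y = 9.7 + 2*4.29 = 18.28 m.
Hydraulic radius R = A/P = 41.61 / 18.28 = 2.2764 m.

2.2764


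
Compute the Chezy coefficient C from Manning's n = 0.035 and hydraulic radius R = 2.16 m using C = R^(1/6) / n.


The Chezy coefficient relates to Manning's n through C = R^(1/6) / n.
R^(1/6) = 2.16^(1/6) = 1.136952.
C = 1.136952 / 0.035 = 32.48 m^(1/2)/s.

32.48


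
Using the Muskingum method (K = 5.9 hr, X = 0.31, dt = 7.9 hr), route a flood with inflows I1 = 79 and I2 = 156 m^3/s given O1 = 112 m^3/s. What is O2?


Muskingum coefficients:
denom = 2*K*(1-X) + dt = 2*5.9*(1-0.31) + 7.9 = 16.042.
C0 = (dt - 2*K*X)/denom = (7.9 - 2*5.9*0.31)/16.042 = 0.2644.
C1 = (dt + 2*K*X)/denom = (7.9 + 2*5.9*0.31)/16.042 = 0.7205.
C2 = (2*K*(1-X) - dt)/denom = 0.0151.
O2 = C0*I2 + C1*I1 + C2*O1
   = 0.2644*156 + 0.7205*79 + 0.0151*112
   = 99.86 m^3/s.

99.86


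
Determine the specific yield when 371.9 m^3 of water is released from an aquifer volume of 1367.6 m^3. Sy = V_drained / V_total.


Specific yield Sy = Volume drained / Total volume.
Sy = 371.9 / 1367.6
   = 0.2719.

0.2719


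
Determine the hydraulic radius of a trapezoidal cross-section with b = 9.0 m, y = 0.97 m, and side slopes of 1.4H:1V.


For a trapezoidal section with side slope z:
A = (b + z*y)*y = (9.0 + 1.4*0.97)*0.97 = 10.047 m^2.
P = b + 2*y*sqrt(1 + z^2) = 9.0 + 2*0.97*sqrt(1 + 1.4^2) = 12.338 m.
R = A/P = 10.047 / 12.338 = 0.8144 m.

0.8144


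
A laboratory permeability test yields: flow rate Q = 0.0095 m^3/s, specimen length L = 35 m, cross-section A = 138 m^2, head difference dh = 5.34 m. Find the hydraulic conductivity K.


From K = Q*L / (A*dh):
Numerator: Q*L = 0.0095 * 35 = 0.3325.
Denominator: A*dh = 138 * 5.34 = 736.92.
K = 0.3325 / 736.92 = 0.000451 m/s.

0.000451


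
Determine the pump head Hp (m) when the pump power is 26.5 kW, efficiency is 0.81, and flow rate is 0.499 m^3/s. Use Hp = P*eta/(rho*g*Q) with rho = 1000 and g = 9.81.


Pump head formula: Hp = P * eta / (rho * g * Q).
Numerator: P * eta = 26.5 * 1000 * 0.81 = 21465.0 W.
Denominator: rho * g * Q = 1000 * 9.81 * 0.499 = 4895.19.
Hp = 21465.0 / 4895.19 = 4.38 m.

4.38


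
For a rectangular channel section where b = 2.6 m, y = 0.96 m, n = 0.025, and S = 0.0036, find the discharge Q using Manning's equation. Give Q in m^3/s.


For a rectangular channel, the cross-sectional area A = b * y = 2.6 * 0.96 = 2.5 m^2.
The wetted perimeter P = b + 2y = 2.6 + 2*0.96 = 4.52 m.
Hydraulic radius R = A/P = 2.5/4.52 = 0.5522 m.
Velocity V = (1/n)*R^(2/3)*S^(1/2) = (1/0.025)*0.5522^(2/3)*0.0036^(1/2) = 1.6154 m/s.
Discharge Q = A * V = 2.5 * 1.6154 = 4.032 m^3/s.

4.032


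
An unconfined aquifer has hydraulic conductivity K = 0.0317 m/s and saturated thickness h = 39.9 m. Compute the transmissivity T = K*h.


Transmissivity is defined as T = K * h.
T = 0.0317 * 39.9
  = 1.2648 m^2/s.

1.2648


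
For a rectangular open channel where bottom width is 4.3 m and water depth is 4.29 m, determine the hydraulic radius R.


For a rectangular section:
Flow area A = b * y = 4.3 * 4.29 = 18.45 m^2.
Wetted perimeter P = b + 2y = 4.3 + 2*4.29 = 12.88 m.
Hydraulic radius R = A/P = 18.45 / 12.88 = 1.4322 m.

1.4322


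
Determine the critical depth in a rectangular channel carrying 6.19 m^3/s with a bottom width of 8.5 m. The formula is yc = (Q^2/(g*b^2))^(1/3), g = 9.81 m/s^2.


Using yc = (Q^2 / (g * b^2))^(1/3):
Q^2 = 6.19^2 = 38.32.
g * b^2 = 9.81 * 8.5^2 = 9.81 * 72.25 = 708.77.
Q^2 / (g*b^2) = 38.32 / 708.77 = 0.0541.
yc = 0.0541^(1/3) = 0.3781 m.

0.3781


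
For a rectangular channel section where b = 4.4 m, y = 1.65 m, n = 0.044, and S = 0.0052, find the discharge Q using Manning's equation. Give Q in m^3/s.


For a rectangular channel, the cross-sectional area A = b * y = 4.4 * 1.65 = 7.26 m^2.
The wetted perimeter P = b + 2y = 4.4 + 2*1.65 = 7.7 m.
Hydraulic radius R = A/P = 7.26/7.7 = 0.9429 m.
Velocity V = (1/n)*R^(2/3)*S^(1/2) = (1/0.044)*0.9429^(2/3)*0.0052^(1/2) = 1.5758 m/s.
Discharge Q = A * V = 7.26 * 1.5758 = 11.441 m^3/s.

11.441


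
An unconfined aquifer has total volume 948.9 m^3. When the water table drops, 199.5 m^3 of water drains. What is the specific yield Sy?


Specific yield Sy = Volume drained / Total volume.
Sy = 199.5 / 948.9
   = 0.2102.

0.2102


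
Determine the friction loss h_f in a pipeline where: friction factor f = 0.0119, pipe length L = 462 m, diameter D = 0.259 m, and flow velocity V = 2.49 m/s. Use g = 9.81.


Darcy-Weisbach equation: h_f = f * (L/D) * V^2/(2g).
f * L/D = 0.0119 * 462/0.259 = 21.227.
V^2/(2g) = 2.49^2 / (2*9.81) = 6.2001 / 19.62 = 0.316 m.
h_f = 21.227 * 0.316 = 6.708 m.

6.708


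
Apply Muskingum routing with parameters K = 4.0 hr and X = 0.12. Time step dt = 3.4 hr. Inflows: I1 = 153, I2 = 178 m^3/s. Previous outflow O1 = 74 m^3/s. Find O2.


Muskingum coefficients:
denom = 2*K*(1-X) + dt = 2*4.0*(1-0.12) + 3.4 = 10.44.
C0 = (dt - 2*K*X)/denom = (3.4 - 2*4.0*0.12)/10.44 = 0.2337.
C1 = (dt + 2*K*X)/denom = (3.4 + 2*4.0*0.12)/10.44 = 0.4176.
C2 = (2*K*(1-X) - dt)/denom = 0.3487.
O2 = C0*I2 + C1*I1 + C2*O1
   = 0.2337*178 + 0.4176*153 + 0.3487*74
   = 131.3 m^3/s.

131.3


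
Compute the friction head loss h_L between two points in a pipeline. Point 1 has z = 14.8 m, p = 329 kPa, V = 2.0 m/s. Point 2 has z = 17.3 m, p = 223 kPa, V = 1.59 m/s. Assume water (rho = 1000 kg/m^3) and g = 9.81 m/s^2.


Total head at each section: H = z + p/(rho*g) + V^2/(2g).
H1 = 14.8 + 329*1000/(1000*9.81) + 2.0^2/(2*9.81)
   = 14.8 + 33.537 + 0.2039
   = 48.541 m.
H2 = 17.3 + 223*1000/(1000*9.81) + 1.59^2/(2*9.81)
   = 17.3 + 22.732 + 0.1289
   = 40.161 m.
h_L = H1 - H2 = 48.541 - 40.161 = 8.38 m.

8.38


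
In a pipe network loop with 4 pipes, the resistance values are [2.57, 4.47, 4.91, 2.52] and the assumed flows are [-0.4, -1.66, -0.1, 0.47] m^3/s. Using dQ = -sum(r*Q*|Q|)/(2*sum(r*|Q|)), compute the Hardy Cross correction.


Numerator terms (r*Q*|Q|): 2.57*-0.4*|-0.4| = -0.4112; 4.47*-1.66*|-1.66| = -12.3175; 4.91*-0.1*|-0.1| = -0.0491; 2.52*0.47*|0.47| = 0.5567.
Sum of numerator = -12.2212.
Denominator terms (r*|Q|): 2.57*|-0.4| = 1.028; 4.47*|-1.66| = 7.4202; 4.91*|-0.1| = 0.491; 2.52*|0.47| = 1.1844.
2 * sum of denominator = 2 * 10.1236 = 20.2472.
dQ = --12.2212 / 20.2472 = 0.6036 m^3/s.

0.6036


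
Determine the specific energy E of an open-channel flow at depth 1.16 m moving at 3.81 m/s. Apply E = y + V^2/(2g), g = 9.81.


Specific energy E = y + V^2/(2g).
Velocity head = V^2/(2g) = 3.81^2 / (2*9.81) = 14.5161 / 19.62 = 0.7399 m.
E = 1.16 + 0.7399 = 1.8999 m.

1.8999


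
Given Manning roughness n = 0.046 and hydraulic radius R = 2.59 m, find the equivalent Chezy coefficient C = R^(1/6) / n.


The Chezy coefficient relates to Manning's n through C = R^(1/6) / n.
R^(1/6) = 2.59^(1/6) = 1.17188.
C = 1.17188 / 0.046 = 25.48 m^(1/2)/s.

25.48


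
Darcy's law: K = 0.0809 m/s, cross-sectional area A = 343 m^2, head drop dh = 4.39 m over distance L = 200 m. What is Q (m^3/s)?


Darcy's law: Q = K * A * i, where i = dh/L.
Hydraulic gradient i = 4.39 / 200 = 0.02195.
Q = 0.0809 * 343 * 0.02195
  = 0.6091 m^3/s.

0.6091


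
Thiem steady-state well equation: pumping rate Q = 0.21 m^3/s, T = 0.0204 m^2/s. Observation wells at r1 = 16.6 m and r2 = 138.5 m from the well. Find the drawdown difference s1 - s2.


Thiem equation: s1 - s2 = Q/(2*pi*T) * ln(r2/r1).
ln(r2/r1) = ln(138.5/16.6) = 2.1215.
Q/(2*pi*T) = 0.21 / (2*pi*0.0204) = 0.21 / 0.1282 = 1.6384.
s1 - s2 = 1.6384 * 2.1215 = 3.4757 m.

3.4757


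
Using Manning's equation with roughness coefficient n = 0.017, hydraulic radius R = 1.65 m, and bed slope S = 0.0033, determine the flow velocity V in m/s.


Manning's equation gives V = (1/n) * R^(2/3) * S^(1/2).
First, compute R^(2/3) = 1.65^(2/3) = 1.3963.
Next, S^(1/2) = 0.0033^(1/2) = 0.057446.
Then 1/n = 1/0.017 = 58.82.
V = 58.82 * 1.3963 * 0.057446 = 4.7184 m/s.

4.7184
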